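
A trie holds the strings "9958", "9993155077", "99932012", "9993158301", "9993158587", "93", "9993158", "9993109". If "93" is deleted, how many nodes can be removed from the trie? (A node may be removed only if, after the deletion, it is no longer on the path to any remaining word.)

After clearing the end-marker at "93", prune upward until reaching a node still needed by another word.
The suffix "3" (1 node) is used only by "93"; the node for "9" still has the child "9", so pruning stops there.
Nodes removed: 1

1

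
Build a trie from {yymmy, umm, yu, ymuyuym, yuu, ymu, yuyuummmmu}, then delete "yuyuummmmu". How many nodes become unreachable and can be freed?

Walk "yuyuummmmu" from the leaf back toward the root, removing each node that no remaining word uses.
The suffix "yuummmmu" (8 nodes) is used only by "yuyuummmmu"; the node for "yu" still has the child "u", so pruning stops there.
Nodes removed: 8

8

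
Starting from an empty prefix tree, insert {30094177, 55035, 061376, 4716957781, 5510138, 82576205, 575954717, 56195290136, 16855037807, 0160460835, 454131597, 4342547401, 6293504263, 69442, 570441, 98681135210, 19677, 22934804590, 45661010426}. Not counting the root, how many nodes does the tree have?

Count nodes per top-level branch (shared prefixes stored once):
  '0'-branch (0160460835, 061376): 15 nodes
  '1'-branch (16855037807, 19677): 15 nodes
  '2'-branch (22934804590): 11 nodes
  '3'-branch (30094177): 8 nodes
  '4'-branch (4342547401, 454131597, 45661010426, 4716957781): 36 nodes
  '5'-branch (55035, 5510138, 56195290136, 570441, 575954717): 32 nodes
  '6'-branch (6293504263, 69442): 14 nodes
  '8'-branch (82576205): 8 nodes
  '9'-branch (98681135210): 11 nodes
Sum: 150

150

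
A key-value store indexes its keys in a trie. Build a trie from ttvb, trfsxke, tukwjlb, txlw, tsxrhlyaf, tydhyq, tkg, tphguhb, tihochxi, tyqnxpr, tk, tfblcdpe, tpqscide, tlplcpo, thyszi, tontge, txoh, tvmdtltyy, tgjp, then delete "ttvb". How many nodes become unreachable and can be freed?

3

After clearing the end-marker at "ttvb", prune upward until reaching a node still needed by another word.
The suffix "tvb" (3 nodes) is used only by "ttvb"; the node for "t" still has the child "r", so pruning stops there.
Nodes removed: 3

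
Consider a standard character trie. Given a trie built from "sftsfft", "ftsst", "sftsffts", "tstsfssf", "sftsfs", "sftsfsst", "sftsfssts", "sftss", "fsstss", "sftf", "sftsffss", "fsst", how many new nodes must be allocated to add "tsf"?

The longest prefix of "tsf" already in the trie is "ts" (length 2).
Each of the 1 remaining characters creates one node.

1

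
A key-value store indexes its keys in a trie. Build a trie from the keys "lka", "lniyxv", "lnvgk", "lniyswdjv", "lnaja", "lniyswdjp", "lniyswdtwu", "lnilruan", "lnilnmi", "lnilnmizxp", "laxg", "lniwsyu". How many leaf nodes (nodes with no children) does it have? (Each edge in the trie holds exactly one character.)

11

A leaf is a node with no children — equivalently, the end of a word that is not a proper prefix of any other stored word.
Those words: "laxg", "lka", "lnaja", "lnilnmizxp", "lnilruan", "lniwsyu", "lniyswdjp", "lniyswdjv", "lniyswdtwu", "lniyxv", "lnvgk"
Leaf count: 11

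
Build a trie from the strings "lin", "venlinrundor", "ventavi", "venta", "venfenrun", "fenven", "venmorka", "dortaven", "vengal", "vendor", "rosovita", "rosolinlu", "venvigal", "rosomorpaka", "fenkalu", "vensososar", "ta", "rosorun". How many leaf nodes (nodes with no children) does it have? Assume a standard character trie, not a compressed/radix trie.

Leaves are exactly the stored words that no other stored word extends.
Those words: "dortaven", "fenkalu", "fenven", "lin", "rosolinlu", "rosomorpaka", "rosorun", "rosovita", "ta", "vendor", "venfenrun", "vengal", "venlinrundor", "venmorka", "vensososar", "ventavi", "venvigal"
Leaf count: 17

17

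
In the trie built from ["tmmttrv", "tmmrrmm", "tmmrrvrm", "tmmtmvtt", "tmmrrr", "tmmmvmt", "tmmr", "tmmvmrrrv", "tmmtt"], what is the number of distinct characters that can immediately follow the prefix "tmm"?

4

The children of the "tmm" node are the distinct next characters among strings starting with "tmm".
Characters that immediately follow "tmm" among the stored strings: {m, r, t, v}.
That node has 4 child edges.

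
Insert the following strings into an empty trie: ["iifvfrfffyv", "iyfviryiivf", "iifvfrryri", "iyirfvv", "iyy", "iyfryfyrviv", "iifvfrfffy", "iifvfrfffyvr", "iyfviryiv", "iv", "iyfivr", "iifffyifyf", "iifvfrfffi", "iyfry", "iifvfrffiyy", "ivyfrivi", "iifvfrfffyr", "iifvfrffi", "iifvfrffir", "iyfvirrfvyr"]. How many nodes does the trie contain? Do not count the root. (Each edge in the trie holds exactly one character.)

Insert word by word; a character creates a node only if that edge doesn't already exist:
  "iifvfrfffyv" → 11 new (i, i, f, v, f, r, f, f, f, y, v)
  "iyfviryiivf" → prefix "i" already present; 10 new (y, f, v, i, r, y, i, i, v, f)
  "iifvfrryri" → prefix "iifvfr" already present; 4 new (r, y, r, i)
  "iyirfvv" → prefix "iy" already present; 5 new (i, r, f, v, v)
  "iyy" → prefix "iy" already present; 1 new (y)
  "iyfryfyrviv" → prefix "iyf" already present; 8 new (r, y, f, y, r, v, i, v)
  "iifvfrfffy" → prefix "iifvfrfffy" already present; 0 new (none)
  "iifvfrfffyvr" → prefix "iifvfrfffyv" already present; 1 new (r)
  "iyfviryiv" → prefix "iyfviryi" already present; 1 new (v)
  "iv" → prefix "i" already present; 1 new (v)
  "iyfivr" → prefix "iyf" already present; 3 new (i, v, r)
  "iifffyifyf" → prefix "iif" already present; 7 new (f, f, y, i, f, y, f)
  "iifvfrfffi" → prefix "iifvfrfff" already present; 1 new (i)
  "iyfry" → prefix "iyfry" already present; 0 new (none)
  "iifvfrffiyy" → prefix "iifvfrff" already present; 3 new (i, y, y)
  "ivyfrivi" → prefix "iv" already present; 6 new (y, f, r, i, v, i)
  "iifvfrfffyr" → prefix "iifvfrfffy" already present; 1 new (r)
  "iifvfrffi" → prefix "iifvfrffi" already present; 0 new (none)
  "iifvfrffir" → prefix "iifvfrffi" already present; 1 new (r)
  "iyfvirrfvyr" → prefix "iyfvir" already present; 5 new (r, f, v, y, r)
Total nodes = 11 + 10 + 4 + 5 + 1 + 8 + 0 + 1 + 1 + 1 + 3 + 7 + 1 + 0 + 3 + 6 + 1 + 0 + 1 + 5 = 69

69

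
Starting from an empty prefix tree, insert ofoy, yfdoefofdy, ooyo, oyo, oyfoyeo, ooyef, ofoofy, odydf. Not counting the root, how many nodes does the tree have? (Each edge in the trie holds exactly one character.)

33

Count nodes per top-level branch (shared prefixes stored once):
  'o'-branch (odydf, ofoofy, ofoy, ooyef, ooyo, oyfoyeo, oyo): 23 nodes
  'y'-branch (yfdoefofdy): 10 nodes
Sum: 33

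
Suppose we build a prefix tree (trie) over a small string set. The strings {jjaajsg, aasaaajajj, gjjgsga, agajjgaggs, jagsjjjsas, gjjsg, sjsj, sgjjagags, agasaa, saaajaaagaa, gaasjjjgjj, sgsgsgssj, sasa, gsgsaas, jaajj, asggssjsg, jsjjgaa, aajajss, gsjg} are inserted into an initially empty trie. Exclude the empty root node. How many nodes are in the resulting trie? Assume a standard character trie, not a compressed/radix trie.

117

Insert word by word; a character creates a node only if that edge doesn't already exist:
  "jjaajsg" → 7 new (j, j, a, a, j, s, g)
  "aasaaajajj" → 10 new (a, a, s, a, a, a, j, a, j, j)
  "gjjgsga" → 7 new (g, j, j, g, s, g, a)
  "agajjgaggs" → prefix "a" already present; 9 new (g, a, j, j, g, a, g, g, s)
  "jagsjjjsas" → prefix "j" already present; 9 new (a, g, s, j, j, j, s, a, s)
  "gjjsg" → prefix "gjj" already present; 2 new (s, g)
  "sjsj" → 4 new (s, j, s, j)
  "sgjjagags" → prefix "s" already present; 8 new (g, j, j, a, g, a, g, s)
  "agasaa" → prefix "aga" already present; 3 new (s, a, a)
  "saaajaaagaa" → prefix "s" already present; 10 new (a, a, a, j, a, a, a, g, a, a)
  "gaasjjjgjj" → prefix "g" already present; 9 new (a, a, s, j, j, j, g, j, j)
  "sgsgsgssj" → prefix "sg" already present; 7 new (s, g, s, g, s, s, j)
  "sasa" → prefix "sa" already present; 2 new (s, a)
  "gsgsaas" → prefix "g" already present; 6 new (s, g, s, a, a, s)
  "jaajj" → prefix "ja" already present; 3 new (a, j, j)
  "asggssjsg" → prefix "a" already present; 8 new (s, g, g, s, s, j, s, g)
  "jsjjgaa" → prefix "j" already present; 6 new (s, j, j, g, a, a)
  "aajajss" → prefix "aa" already present; 5 new (j, a, j, s, s)
  "gsjg" → prefix "gs" already present; 2 new (j, g)
Total nodes = 7 + 10 + 7 + 9 + 9 + 2 + 4 + 8 + 3 + 10 + 9 + 7 + 2 + 6 + 3 + 8 + 6 + 5 + 2 = 117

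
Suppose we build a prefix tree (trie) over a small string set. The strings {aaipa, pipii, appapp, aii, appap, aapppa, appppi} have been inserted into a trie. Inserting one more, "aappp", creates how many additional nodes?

"aappp" is already a full path in the trie; only an end-marker is added.
No new nodes are needed: 0.

0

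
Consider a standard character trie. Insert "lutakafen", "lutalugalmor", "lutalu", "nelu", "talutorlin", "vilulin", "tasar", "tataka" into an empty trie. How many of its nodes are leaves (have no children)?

Leaves are exactly the stored words that no other stored word extends.
Those words: "lutakafen", "lutalugalmor", "nelu", "talutorlin", "tasar", "tataka", "vilulin"
Leaf count: 7

7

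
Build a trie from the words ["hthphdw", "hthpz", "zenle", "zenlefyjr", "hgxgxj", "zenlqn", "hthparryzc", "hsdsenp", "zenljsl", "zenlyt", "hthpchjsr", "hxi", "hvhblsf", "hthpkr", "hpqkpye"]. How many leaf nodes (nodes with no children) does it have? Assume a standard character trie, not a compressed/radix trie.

14

A leaf is a node with no children — equivalently, the end of a word that is not a proper prefix of any other stored word.
Those words: "hgxgxj", "hpqkpye", "hsdsenp", "hthparryzc", "hthpchjsr", "hthphdw", "hthpkr", "hthpz", "hvhblsf", "hxi", "zenlefyjr", "zenljsl", "zenlqn", "zenlyt"
Leaf count: 14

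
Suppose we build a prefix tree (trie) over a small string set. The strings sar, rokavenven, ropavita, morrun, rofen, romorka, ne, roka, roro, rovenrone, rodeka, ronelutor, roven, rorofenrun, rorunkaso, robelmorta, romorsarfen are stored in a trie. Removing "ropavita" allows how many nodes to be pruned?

6

Walk "ropavita" from the leaf back toward the root, removing each node that no remaining word uses.
The suffix "pavita" (6 nodes) is used only by "ropavita"; the node for "ro" still has the child "k", so pruning stops there.
Nodes removed: 6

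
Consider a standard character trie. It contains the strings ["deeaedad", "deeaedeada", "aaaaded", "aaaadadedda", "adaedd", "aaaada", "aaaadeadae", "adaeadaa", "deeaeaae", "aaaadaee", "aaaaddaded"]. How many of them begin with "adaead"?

Filter for entries beginning with "adaead":
Words under "adaead": adaeadaa
Count: 1

1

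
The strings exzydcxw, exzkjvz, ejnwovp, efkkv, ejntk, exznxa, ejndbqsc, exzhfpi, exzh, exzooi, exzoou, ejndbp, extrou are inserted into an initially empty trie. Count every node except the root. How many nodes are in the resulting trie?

45

For each word, the new-node count is its length minus the longest prefix already in the trie:
  "exzydcxw" → 8 new (e, x, z, y, d, c, x, w)
  "exzkjvz" → prefix "exz" already present; 4 new (k, j, v, z)
  "ejnwovp" → prefix "e" already present; 6 new (j, n, w, o, v, p)
  "efkkv" → prefix "e" already present; 4 new (f, k, k, v)
  "ejntk" → prefix "ejn" already present; 2 new (t, k)
  "exznxa" → prefix "exz" already present; 3 new (n, x, a)
  "ejndbqsc" → prefix "ejn" already present; 5 new (d, b, q, s, c)
  "exzhfpi" → prefix "exz" already present; 4 new (h, f, p, i)
  "exzh" → prefix "exzh" already present; 0 new (none)
  "exzooi" → prefix "exz" already present; 3 new (o, o, i)
  "exzoou" → prefix "exzoo" already present; 1 new (u)
  "ejndbp" → prefix "ejndb" already present; 1 new (p)
  "extrou" → prefix "ex" already present; 4 new (t, r, o, u)
Total nodes = 8 + 4 + 6 + 4 + 2 + 3 + 5 + 4 + 0 + 3 + 1 + 1 + 4 = 45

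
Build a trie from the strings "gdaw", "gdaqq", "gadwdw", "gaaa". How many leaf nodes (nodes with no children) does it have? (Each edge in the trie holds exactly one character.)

4

A leaf is a node with no children — equivalently, the end of a word that is not a proper prefix of any other stored word.
Those words: "gaaa", "gadwdw", "gdaqq", "gdaw"
Leaf count: 4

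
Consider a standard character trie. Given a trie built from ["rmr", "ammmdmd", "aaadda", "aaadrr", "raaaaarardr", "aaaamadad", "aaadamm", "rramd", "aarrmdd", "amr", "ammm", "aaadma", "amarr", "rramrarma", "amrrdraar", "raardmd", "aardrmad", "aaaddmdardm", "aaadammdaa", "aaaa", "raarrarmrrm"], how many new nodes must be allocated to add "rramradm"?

"rramra" is already a path in the trie; the remaining "dm" must be added.
So 8 − 6 = 2 new nodes.

2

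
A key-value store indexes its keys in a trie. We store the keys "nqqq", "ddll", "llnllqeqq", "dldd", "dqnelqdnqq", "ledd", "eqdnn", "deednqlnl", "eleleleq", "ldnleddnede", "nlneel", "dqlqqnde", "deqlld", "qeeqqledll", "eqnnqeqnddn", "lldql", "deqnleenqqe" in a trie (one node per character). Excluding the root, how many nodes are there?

107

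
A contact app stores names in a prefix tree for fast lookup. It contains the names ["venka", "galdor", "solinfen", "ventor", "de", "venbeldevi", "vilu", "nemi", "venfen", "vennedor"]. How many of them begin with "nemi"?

Walk to "nemi"; the words in its subtree are exactly those with that prefix.
Matches: "nemi"
Count: 1

1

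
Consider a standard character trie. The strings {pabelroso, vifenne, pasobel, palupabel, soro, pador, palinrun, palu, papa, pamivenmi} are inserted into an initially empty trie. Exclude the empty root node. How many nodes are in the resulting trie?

49

Count nodes per top-level branch (shared prefixes stored once):
  'p'-branch (pabelroso, pador, palinrun, palu, palupabel, pamivenmi, papa, pasobel): 38 nodes
  's'-branch (soro): 4 nodes
  'v'-branch (vifenne): 7 nodes
Sum: 49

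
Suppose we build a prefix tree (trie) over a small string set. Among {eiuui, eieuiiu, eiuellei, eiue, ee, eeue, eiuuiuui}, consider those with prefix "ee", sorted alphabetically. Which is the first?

Filter for "ee…" and sort: "ee", "eeue"
The 1st is ee.

ee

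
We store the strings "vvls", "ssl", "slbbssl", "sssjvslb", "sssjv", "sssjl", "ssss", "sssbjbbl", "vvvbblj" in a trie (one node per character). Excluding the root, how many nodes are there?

31

Insert word by word; a character creates a node only if that edge doesn't already exist:
  "vvls" → 4 new (v, v, l, s)
  "ssl" → 3 new (s, s, l)
  "slbbssl" → prefix "s" already present; 6 new (l, b, b, s, s, l)
  "sssjvslb" → prefix "ss" already present; 6 new (s, j, v, s, l, b)
  "sssjv" → prefix "sssjv" already present; 0 new (none)
  "sssjl" → prefix "sssj" already present; 1 new (l)
  "ssss" → prefix "sss" already present; 1 new (s)
  "sssbjbbl" → prefix "sss" already present; 5 new (b, j, b, b, l)
  "vvvbblj" → prefix "vv" already present; 5 new (v, b, b, l, j)
Total nodes = 4 + 3 + 6 + 6 + 0 + 1 + 1 + 5 + 5 = 31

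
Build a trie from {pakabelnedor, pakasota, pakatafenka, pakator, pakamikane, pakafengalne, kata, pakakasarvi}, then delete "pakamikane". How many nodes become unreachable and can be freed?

Walk "pakamikane" from the leaf back toward the root, removing each node that no remaining word uses.
The suffix "mikane" (6 nodes) is used only by "pakamikane"; the node for "paka" still has the child "b", so pruning stops there.
Nodes removed: 6

6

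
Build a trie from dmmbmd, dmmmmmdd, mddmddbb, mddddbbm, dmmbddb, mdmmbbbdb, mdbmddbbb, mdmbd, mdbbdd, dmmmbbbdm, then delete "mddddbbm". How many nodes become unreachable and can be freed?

5

Walk "mddddbbm" from the leaf back toward the root, removing each node that no remaining word uses.
The suffix "ddbbm" (5 nodes) is used only by "mddddbbm"; the node for "mdd" still has the child "m", so pruning stops there.
Nodes removed: 5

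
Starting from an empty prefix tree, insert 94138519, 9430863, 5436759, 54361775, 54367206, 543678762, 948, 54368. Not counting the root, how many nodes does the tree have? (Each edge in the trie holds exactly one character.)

33

Trie structure (* marks end of a word):
(root)
├─ 5
│  └─ 4
│     └─ 3
│        └─ 6
│           ├─ 1
│           │  └─ 7
│           │     └─ 7
│           │        └─ 5 *
│           ├─ 7
│           │  ├─ 2
│           │  │  └─ 0
│           │  │     └─ 6 *
│           │  ├─ 5
│           │  │  └─ 9 *
│           │  └─ 8
│           │     └─ 7
│           │        └─ 6
│           │           └─ 2 *
│           └─ 8 *
└─ 9
   └─ 4
      ├─ 1
      │  └─ 3
      │     └─ 8
      │        └─ 5
      │           └─ 1
      │              └─ 9 *
      ├─ 3
      │  └─ 0
      │     └─ 8
      │        └─ 6
      │           └─ 3 *
      └─ 8 *
Counting every labelled node above: 33.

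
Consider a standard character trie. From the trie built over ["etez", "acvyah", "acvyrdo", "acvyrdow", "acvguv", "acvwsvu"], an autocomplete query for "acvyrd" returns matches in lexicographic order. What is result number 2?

acvyrdow

Filter for "acvyrd…" and sort: "acvyrdo", "acvyrdow"
The 2nd is acvyrdow.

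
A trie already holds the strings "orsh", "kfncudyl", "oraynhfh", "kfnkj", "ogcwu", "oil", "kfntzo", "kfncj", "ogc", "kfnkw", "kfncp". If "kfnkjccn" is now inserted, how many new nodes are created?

3

"kfnkj" is already a path in the trie; the remaining "ccn" must be added.
So 8 − 5 = 3 new nodes.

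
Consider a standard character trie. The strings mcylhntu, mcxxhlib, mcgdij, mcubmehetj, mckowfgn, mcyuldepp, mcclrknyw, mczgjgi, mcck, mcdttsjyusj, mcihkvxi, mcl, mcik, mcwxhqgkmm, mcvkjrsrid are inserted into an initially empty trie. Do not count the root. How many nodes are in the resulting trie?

Trace insertions, counting only characters that open a new branch:
  "mcylhntu" → 8 new (m, c, y, l, h, n, t, u)
  "mcxxhlib" → prefix "mc" already present; 6 new (x, x, h, l, i, b)
  "mcgdij" → prefix "mc" already present; 4 new (g, d, i, j)
  "mcubmehetj" → prefix "mc" already present; 8 new (u, b, m, e, h, e, t, j)
  "mckowfgn" → prefix "mc" already present; 6 new (k, o, w, f, g, n)
  "mcyuldepp" → prefix "mcy" already present; 6 new (u, l, d, e, p, p)
  "mcclrknyw" → prefix "mc" already present; 7 new (c, l, r, k, n, y, w)
  "mczgjgi" → prefix "mc" already present; 5 new (z, g, j, g, i)
  "mcck" → prefix "mcc" already present; 1 new (k)
  "mcdttsjyusj" → prefix "mc" already present; 9 new (d, t, t, s, j, y, u, s, j)
  "mcihkvxi" → prefix "mc" already present; 6 new (i, h, k, v, x, i)
  "mcl" → prefix "mc" already present; 1 new (l)
  "mcik" → prefix "mci" already present; 1 new (k)
  "mcwxhqgkmm" → prefix "mc" already present; 8 new (w, x, h, q, g, k, m, m)
  "mcvkjrsrid" → prefix "mc" already present; 8 new (v, k, j, r, s, r, i, d)
Total nodes = 8 + 6 + 4 + 8 + 6 + 6 + 7 + 5 + 1 + 9 + 6 + 1 + 1 + 8 + 8 = 84

84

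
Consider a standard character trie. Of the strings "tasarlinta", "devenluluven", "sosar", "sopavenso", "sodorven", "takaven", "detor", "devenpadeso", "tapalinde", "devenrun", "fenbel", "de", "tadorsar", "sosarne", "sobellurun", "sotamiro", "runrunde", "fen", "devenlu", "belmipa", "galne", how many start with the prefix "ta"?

Traverse to the node for "ta", then collect every word in that subtree.
Matches: "tadorsar", "takaven", "tapalinde", "tasarlinta"
Count: 4

4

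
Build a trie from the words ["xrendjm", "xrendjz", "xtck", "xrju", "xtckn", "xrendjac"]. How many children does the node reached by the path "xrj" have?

Walk "xrj" from the root, arriving at one node.
Characters that immediately follow "xrj" among the stored strings: {u}.
That node has 1 child edge.

1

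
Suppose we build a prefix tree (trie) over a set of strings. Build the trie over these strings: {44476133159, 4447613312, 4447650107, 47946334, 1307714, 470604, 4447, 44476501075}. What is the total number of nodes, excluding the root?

36

Count nodes per top-level branch (shared prefixes stored once):
  '1'-branch (1307714): 7 nodes
  '4'-branch (4447, 4447613312, 44476133159, 4447650107, 44476501075, 470604, 47946334): 29 nodes
Sum: 36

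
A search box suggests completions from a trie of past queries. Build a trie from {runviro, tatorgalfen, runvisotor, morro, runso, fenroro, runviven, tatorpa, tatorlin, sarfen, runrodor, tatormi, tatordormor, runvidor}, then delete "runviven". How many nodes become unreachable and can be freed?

3

A node on "runviven"'s path can go only if nothing else ends at it or branches off below it.
The suffix "ven" (3 nodes) is used only by "runviven"; the node for "runvi" still has the child "r", so pruning stops there.
Nodes removed: 3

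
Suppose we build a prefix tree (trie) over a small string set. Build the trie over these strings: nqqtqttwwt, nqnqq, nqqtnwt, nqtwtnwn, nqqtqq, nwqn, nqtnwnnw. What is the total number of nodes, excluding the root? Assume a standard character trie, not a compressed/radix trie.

Trie structure (* marks end of a word):
(root)
└─ n
   ├─ q
   │  ├─ n
   │  │  └─ q
   │  │     └─ q *
   │  ├─ q
   │  │  └─ t
   │  │     ├─ n
   │  │     │  └─ w
   │  │     │     └─ t *
   │  │     └─ q
   │  │        ├─ q *
   │  │        └─ t
   │  │           └─ t
   │  │              └─ w
   │  │                 └─ w
   │  │                    └─ t *
   │  └─ t
   │     ├─ n
   │     │  └─ w
   │     │     └─ n
   │     │        └─ n
   │     │           └─ w *
   │     └─ w
   │        └─ t
   │           └─ n
   │              └─ w
   │                 └─ n *
   └─ w
      └─ q
         └─ n *
Counting every labelled node above: 31.

31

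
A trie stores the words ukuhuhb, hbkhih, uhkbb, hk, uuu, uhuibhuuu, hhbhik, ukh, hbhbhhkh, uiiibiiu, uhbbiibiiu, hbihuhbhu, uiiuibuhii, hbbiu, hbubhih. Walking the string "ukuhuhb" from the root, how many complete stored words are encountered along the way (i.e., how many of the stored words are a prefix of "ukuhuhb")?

Traverse "ukuhuhb" character by character; count nodes along the way that are marked as word ends.
Prefixes of the query that are stored words: "ukuhuhb"
Count: 1

1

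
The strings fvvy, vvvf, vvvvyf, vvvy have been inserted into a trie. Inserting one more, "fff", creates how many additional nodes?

"f" is already a path in the trie; the remaining "ff" must be added.
So 3 − 1 = 2 new nodes.

2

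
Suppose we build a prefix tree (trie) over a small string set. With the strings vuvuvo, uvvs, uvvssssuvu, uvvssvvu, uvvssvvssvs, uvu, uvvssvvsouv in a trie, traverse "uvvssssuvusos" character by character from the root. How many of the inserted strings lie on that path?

Walk "uvvssssuvusos" from the root; an end-of-word marker is hit whenever a stored word is a prefix of "uvvssssuvusos".
Prefixes of the query that are stored words: "uvvs", "uvvssssuvu"
Count: 2

2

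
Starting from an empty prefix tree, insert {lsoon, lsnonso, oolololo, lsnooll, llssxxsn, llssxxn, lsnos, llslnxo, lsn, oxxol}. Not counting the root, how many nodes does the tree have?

38

Trie structure (* marks end of a word):
(root)
├─ l
│  ├─ l
│  │  └─ s
│  │     ├─ l
│  │     │  └─ n
│  │     │     └─ x
│  │     │        └─ o *
│  │     └─ s
│  │        └─ x
│  │           └─ x
│  │              ├─ n *
│  │              └─ s
│  │                 └─ n *
│  └─ s
│     ├─ n *
│     │  └─ o
│     │     ├─ n
│     │     │  └─ s
│     │     │     └─ o *
│     │     ├─ o
│     │     │  └─ l
│     │     │     └─ l *
│     │     └─ s *
│     └─ o
│        └─ o
│           └─ n *
└─ o
   ├─ o
   │  └─ l
   │     └─ o
   │        └─ l
   │           └─ o
   │              └─ l
   │                 └─ o *
   └─ x
      └─ x
         └─ o
            └─ l *
Counting every labelled node above: 38.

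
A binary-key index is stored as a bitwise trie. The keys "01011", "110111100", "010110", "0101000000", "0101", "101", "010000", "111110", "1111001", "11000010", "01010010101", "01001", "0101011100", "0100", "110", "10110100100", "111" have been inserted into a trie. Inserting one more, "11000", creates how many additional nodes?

0

Every character of "11000" already lies on an existing path (it is a prefix of some stored word).
No new nodes are needed: 0.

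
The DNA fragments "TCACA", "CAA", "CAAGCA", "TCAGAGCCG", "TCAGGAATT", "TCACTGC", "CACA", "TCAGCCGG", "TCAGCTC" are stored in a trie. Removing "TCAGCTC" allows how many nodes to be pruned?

Walk "TCAGCTC" from the leaf back toward the root, removing each node that no remaining word uses.
The suffix "TC" (2 nodes) is used only by "TCAGCTC"; the node for "TCAGC" still has the child "C", so pruning stops there.
Nodes removed: 2

2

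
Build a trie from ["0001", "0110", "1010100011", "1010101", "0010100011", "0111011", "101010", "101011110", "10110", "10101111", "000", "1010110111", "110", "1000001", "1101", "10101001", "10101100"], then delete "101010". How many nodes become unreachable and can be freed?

After clearing the end-marker at "101010", prune upward until reaching a node still needed by another word.
Every node on "101010" is still needed (e.g. by "1010100011"), so nothing is freed.
Nodes removed: 0

0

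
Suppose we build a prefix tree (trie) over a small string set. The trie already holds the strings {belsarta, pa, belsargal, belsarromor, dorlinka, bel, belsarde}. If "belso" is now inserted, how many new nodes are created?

1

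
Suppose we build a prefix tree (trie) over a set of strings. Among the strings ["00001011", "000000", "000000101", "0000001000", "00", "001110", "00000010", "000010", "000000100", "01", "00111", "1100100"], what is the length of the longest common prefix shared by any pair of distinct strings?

9

Look for the deepest trie node that still has at least two words in its subtree.
"000000100" and "0000001000" agree on "000000100" (9 characters) before diverging; nothing deeper is shared.
Longest shared-prefix length: 9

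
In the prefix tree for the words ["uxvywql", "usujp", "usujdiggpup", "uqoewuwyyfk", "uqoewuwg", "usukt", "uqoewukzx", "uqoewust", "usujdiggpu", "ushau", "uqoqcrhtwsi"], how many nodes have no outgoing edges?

10

Leaves are exactly the stored words that no other stored word extends.
Those words: "uqoewukzx", "uqoewust", "uqoewuwg", "uqoewuwyyfk", "uqoqcrhtwsi", "ushau", "usujdiggpup", "usujp", "usukt", "uxvywql"
Leaf count: 10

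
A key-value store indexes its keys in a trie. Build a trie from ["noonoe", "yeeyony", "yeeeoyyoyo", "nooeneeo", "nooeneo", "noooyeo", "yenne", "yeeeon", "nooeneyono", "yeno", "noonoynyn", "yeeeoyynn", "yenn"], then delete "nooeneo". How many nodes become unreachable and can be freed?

1

Walk "nooeneo" from the leaf back toward the root, removing each node that no remaining word uses.
The suffix "o" (1 node) is used only by "nooeneo"; the node for "nooene" still has the child "e", so pruning stops there.
Nodes removed: 1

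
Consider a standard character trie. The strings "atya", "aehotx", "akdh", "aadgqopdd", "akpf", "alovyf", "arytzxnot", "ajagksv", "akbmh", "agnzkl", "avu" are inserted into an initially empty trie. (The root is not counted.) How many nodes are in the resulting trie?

51

Count nodes per top-level branch (shared prefixes stored once):
  'a'-branch (aadgqopdd, aehotx, agnzkl, ajagksv, akbmh, akdh, akpf, alovyf, arytzxnot, atya, avu): 51 nodes
Sum: 51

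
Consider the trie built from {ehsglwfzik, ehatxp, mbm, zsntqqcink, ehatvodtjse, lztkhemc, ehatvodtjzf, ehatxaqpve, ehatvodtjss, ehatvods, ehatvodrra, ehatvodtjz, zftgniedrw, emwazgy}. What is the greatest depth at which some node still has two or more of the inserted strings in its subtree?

10

Look for the deepest trie node that still has at least two words in its subtree.
"ehatvodtjse" and "ehatvodtjss" agree on "ehatvodtjs" (10 characters) before diverging; nothing deeper is shared.
Longest shared-prefix length: 10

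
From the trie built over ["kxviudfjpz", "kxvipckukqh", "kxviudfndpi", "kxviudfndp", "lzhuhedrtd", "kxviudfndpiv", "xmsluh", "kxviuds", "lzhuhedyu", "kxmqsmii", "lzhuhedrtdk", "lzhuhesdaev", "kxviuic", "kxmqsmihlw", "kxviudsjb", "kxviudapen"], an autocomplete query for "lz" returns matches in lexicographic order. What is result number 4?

lzhuhesdaev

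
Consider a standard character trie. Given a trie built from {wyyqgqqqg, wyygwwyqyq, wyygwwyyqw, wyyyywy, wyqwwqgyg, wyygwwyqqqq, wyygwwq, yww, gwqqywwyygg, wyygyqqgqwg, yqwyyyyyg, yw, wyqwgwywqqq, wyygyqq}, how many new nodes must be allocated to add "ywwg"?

"yww" is already a path in the trie; the remaining "g" must be added.
Each of the 1 remaining characters creates one node.

1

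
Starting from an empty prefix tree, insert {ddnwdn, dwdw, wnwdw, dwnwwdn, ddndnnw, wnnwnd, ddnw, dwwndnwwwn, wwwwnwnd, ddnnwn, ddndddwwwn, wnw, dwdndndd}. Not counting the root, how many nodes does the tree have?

56

Count nodes per top-level branch (shared prefixes stored once):
  'd'-branch (ddndddwwwn, ddndnnw, ddnnwn, ddnw, ddnwdn, dwdndndd, dwdw, dwnwwdn, dwwndnwwwn): 40 nodes
  'w'-branch (wnnwnd, wnw, wnwdw, wwwwnwnd): 16 nodes
Sum: 56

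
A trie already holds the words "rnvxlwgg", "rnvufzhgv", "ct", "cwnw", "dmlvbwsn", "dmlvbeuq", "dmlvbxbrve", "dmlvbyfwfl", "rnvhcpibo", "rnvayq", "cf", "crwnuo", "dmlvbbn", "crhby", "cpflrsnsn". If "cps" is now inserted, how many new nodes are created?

1

"cp" is already a path in the trie; the remaining "s" must be added.
New nodes needed: |"cps"| − 2 = 3 − 2 = 1.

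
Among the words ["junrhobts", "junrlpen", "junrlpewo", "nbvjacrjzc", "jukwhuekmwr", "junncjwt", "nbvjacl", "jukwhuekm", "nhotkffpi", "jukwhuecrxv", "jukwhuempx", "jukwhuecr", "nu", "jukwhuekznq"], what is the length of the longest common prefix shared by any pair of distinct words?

9

Look for the deepest trie node that still has at least two words in its subtree.
e.g. "jukwhuecr" and "jukwhuecrxv" share the prefix "jukwhuecr" of length 9; no pair shares a longer one.
Longest shared-prefix length: 9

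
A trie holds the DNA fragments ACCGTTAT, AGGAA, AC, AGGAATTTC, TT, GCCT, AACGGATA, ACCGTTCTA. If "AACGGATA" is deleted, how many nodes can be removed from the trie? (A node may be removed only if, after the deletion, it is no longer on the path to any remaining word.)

7

After clearing the end-marker at "AACGGATA", prune upward until reaching a node still needed by another word.
The suffix "ACGGATA" (7 nodes) is used only by "AACGGATA"; the node for "A" still has the child "C", so pruning stops there.
Nodes removed: 7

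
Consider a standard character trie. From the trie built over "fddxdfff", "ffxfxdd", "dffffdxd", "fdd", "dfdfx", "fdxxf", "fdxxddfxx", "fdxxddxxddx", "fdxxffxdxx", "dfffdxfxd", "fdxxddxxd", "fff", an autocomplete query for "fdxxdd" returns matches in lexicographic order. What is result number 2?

DFS of the "fdxxdd" subtree visits, in order: "fdxxddfxx", "fdxxddxxd", "fdxxddxxddx"
The 2nd is fdxxddxxd.

fdxxddxxd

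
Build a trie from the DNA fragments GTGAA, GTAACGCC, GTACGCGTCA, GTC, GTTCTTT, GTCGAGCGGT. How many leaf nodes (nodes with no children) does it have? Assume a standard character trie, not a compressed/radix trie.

5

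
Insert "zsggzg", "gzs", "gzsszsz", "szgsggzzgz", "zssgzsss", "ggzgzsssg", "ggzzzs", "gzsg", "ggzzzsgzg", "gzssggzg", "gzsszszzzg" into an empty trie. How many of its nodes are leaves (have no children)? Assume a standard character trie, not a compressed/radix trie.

8

A leaf is a node with no children — equivalently, the end of a word that is not a proper prefix of any other stored word.
Those words: "ggzgzsssg", "ggzzzsgzg", "gzsg", "gzssggzg", "gzsszszzzg", "szgsggzzgz", "zsggzg", "zssgzsss"
Leaf count: 8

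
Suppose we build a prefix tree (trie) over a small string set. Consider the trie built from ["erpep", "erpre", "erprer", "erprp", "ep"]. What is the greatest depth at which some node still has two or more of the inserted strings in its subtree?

Look for the deepest trie node that still has at least two words in its subtree.
"erpre" and "erprer" agree on "erpre" (5 characters) before diverging; nothing deeper is shared.
Longest shared-prefix length: 5

5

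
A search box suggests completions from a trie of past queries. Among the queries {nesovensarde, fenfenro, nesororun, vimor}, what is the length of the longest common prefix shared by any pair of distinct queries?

Look for the deepest trie node that still has at least two words in its subtree.
"nesororun" and "nesovensarde" agree on "neso" (4 characters) before diverging; nothing deeper is shared.
Longest shared-prefix length: 4

4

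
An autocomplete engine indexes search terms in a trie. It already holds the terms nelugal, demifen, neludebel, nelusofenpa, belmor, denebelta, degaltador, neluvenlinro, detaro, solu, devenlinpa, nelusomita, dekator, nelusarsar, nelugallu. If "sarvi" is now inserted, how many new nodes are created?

4

Walking "sarvi" from the root, the first 1 characters ("s") follow existing edges; "a" is the first miss.
So 5 − 1 = 4 new nodes.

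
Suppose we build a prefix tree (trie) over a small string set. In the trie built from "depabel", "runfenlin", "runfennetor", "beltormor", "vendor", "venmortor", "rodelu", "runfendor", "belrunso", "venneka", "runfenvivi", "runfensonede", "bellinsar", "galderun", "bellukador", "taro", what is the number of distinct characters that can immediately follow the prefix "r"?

2

Walk "r" from the root, arriving at one node.
Distinct next characters after "r": o, u.
That node has 2 child edges.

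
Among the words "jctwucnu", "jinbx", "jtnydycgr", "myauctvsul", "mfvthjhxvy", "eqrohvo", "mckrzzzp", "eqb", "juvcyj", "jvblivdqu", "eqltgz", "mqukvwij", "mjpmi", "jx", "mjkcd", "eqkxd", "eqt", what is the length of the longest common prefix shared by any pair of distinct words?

Look for the deepest trie node that still has at least two words in its subtree.
"eqb" and "eqkxd" agree on "eq" (2 characters) before diverging; nothing deeper is shared.
Longest shared-prefix length: 2

2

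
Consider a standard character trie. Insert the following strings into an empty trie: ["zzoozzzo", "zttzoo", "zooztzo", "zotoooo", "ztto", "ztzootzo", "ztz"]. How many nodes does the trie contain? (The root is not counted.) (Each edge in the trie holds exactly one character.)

Count nodes per top-level branch (shared prefixes stored once):
  'z'-branch (zooztzo, zotoooo, ztto, zttzoo, ztz, ztzootzo, zzoozzzo): 31 nodes
Sum: 31

31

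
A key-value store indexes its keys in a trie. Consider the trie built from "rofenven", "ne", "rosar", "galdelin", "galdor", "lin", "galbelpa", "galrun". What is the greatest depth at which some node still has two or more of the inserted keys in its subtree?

The deepest shared node is where two words last agree before diverging.
"galdelin" and "galdor" agree on "gald" (4 characters) before diverging; nothing deeper is shared.
Longest shared-prefix length: 4

4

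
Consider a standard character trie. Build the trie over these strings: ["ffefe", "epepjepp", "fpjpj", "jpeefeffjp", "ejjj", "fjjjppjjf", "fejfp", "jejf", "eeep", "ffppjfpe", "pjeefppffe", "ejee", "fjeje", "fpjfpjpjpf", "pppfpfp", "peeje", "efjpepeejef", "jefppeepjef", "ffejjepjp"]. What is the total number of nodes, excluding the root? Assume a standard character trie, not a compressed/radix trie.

111

For each word, the new-node count is its length minus the longest prefix already in the trie:
  "ffefe" → 5 new (f, f, e, f, e)
  "epepjepp" → 8 new (e, p, e, p, j, e, p, p)
  "fpjpj" → prefix "f" already present; 4 new (p, j, p, j)
  "jpeefeffjp" → 10 new (j, p, e, e, f, e, f, f, j, p)
  "ejjj" → prefix "e" already present; 3 new (j, j, j)
  "fjjjppjjf" → prefix "f" already present; 8 new (j, j, j, p, p, j, j, f)
  "fejfp" → prefix "f" already present; 4 new (e, j, f, p)
  "jejf" → prefix "j" already present; 3 new (e, j, f)
  "eeep" → prefix "e" already present; 3 new (e, e, p)
  "ffppjfpe" → prefix "ff" already present; 6 new (p, p, j, f, p, e)
  "pjeefppffe" → 10 new (p, j, e, e, f, p, p, f, f, e)
  "ejee" → prefix "ej" already present; 2 new (e, e)
  "fjeje" → prefix "fj" already present; 3 new (e, j, e)
  "fpjfpjpjpf" → prefix "fpj" already present; 7 new (f, p, j, p, j, p, f)
  "pppfpfp" → prefix "p" already present; 6 new (p, p, f, p, f, p)
  "peeje" → prefix "p" already present; 4 new (e, e, j, e)
  "efjpepeejef" → prefix "e" already present; 10 new (f, j, p, e, p, e, e, j, e, f)
  "jefppeepjef" → prefix "je" already present; 9 new (f, p, p, e, e, p, j, e, f)
  "ffejjepjp" → prefix "ffe" already present; 6 new (j, j, e, p, j, p)
Total nodes = 5 + 8 + 4 + 10 + 3 + 8 + 4 + 3 + 3 + 6 + 10 + 2 + 3 + 7 + 6 + 4 + 10 + 9 + 6 = 111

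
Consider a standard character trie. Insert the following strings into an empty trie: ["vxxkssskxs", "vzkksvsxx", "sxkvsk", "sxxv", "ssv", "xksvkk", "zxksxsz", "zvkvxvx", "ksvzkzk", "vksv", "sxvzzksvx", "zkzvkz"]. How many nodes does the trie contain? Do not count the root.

69

Trace insertions, counting only characters that open a new branch:
  "vxxkssskxs" → 10 new (v, x, x, k, s, s, s, k, x, s)
  "vzkksvsxx" → prefix "v" already present; 8 new (z, k, k, s, v, s, x, x)
  "sxkvsk" → 6 new (s, x, k, v, s, k)
  "sxxv" → prefix "sx" already present; 2 new (x, v)
  "ssv" → prefix "s" already present; 2 new (s, v)
  "xksvkk" → 6 new (x, k, s, v, k, k)
  "zxksxsz" → 7 new (z, x, k, s, x, s, z)
  "zvkvxvx" → prefix "z" already present; 6 new (v, k, v, x, v, x)
  "ksvzkzk" → 7 new (k, s, v, z, k, z, k)
  "vksv" → prefix "v" already present; 3 new (k, s, v)
  "sxvzzksvx" → prefix "sx" already present; 7 new (v, z, z, k, s, v, x)
  "zkzvkz" → prefix "z" already present; 5 new (k, z, v, k, z)
Total nodes = 10 + 8 + 6 + 2 + 2 + 6 + 7 + 6 + 7 + 3 + 7 + 5 = 69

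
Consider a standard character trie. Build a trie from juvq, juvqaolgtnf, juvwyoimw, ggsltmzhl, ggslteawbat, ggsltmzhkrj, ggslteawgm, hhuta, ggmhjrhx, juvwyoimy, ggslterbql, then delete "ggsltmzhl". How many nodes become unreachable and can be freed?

1

Walk "ggsltmzhl" from the leaf back toward the root, removing each node that no remaining word uses.
The suffix "l" (1 node) is used only by "ggsltmzhl"; the node for "ggsltmzh" still has the child "k", so pruning stops there.
Nodes removed: 1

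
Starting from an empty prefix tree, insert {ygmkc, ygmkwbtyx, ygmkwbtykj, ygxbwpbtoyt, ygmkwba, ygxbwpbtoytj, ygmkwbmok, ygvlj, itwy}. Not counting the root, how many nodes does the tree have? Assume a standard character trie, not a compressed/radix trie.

33

For each word, the new-node count is its length minus the longest prefix already in the trie:
  "ygmkc" → 5 new (y, g, m, k, c)
  "ygmkwbtyx" → prefix "ygmk" already present; 5 new (w, b, t, y, x)
  "ygmkwbtykj" → prefix "ygmkwbty" already present; 2 new (k, j)
  "ygxbwpbtoyt" → prefix "yg" already present; 9 new (x, b, w, p, b, t, o, y, t)
  "ygmkwba" → prefix "ygmkwb" already present; 1 new (a)
  "ygxbwpbtoytj" → prefix "ygxbwpbtoyt" already present; 1 new (j)
  "ygmkwbmok" → prefix "ygmkwb" already present; 3 new (m, o, k)
  "ygvlj" → prefix "yg" already present; 3 new (v, l, j)
  "itwy" → 4 new (i, t, w, y)
Total nodes = 5 + 5 + 2 + 9 + 1 + 1 + 3 + 3 + 4 = 33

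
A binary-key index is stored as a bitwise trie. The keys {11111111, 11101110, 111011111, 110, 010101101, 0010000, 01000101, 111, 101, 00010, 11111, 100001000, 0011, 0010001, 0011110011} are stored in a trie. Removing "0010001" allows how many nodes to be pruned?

1

After clearing the end-marker at "0010001", prune upward until reaching a node still needed by another word.
The suffix "1" (1 node) is used only by "0010001"; the node for "001000" still has the child "0", so pruning stops there.
Nodes removed: 1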